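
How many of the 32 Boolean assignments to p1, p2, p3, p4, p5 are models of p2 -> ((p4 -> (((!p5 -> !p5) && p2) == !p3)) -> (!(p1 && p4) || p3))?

Initial set: {(p2 -> ((p4 -> (((!p5 -> !p5) && p2) == !p3)) -> (!(p1 && p4) || p3)))}.
(p2 -> ((p4 -> (((!p5 -> !p5) && p2) == !p3)) -> (!(p1 && p4) || p3))): β-rule — branch into !p2  //  ((p4 -> (((!p5 -> !p5) && p2) == !p3)) -> (!(p1 && p4) || p3)).
  branch 1 (add !p2):
    ○ open, literals {p2=F}.
  branch 2 (add ((p4 -> (((!p5 -> !p5) && p2) == !p3)) -> (!(p1 && p4) || p3))):
    ((p4 -> (((!p5 -> !p5) && p2) == !p3)) -> (!(p1 && p4) || p3)): β-rule — branch into !(p4 -> (((!p5 -> !p5) && p2) == !p3))  //  (!(p1 && p4) || p3).
      branch 2.1 (add !(p4 -> (((!p5 -> !p5) && p2) == !p3))):
        !(p4 -> (((!p5 -> !p5) && p2) == !p3)): α-rule — add p4, !(((!p5 -> !p5) && p2) == !p3).
        !(((!p5 -> !p5) && p2) == !p3): β-rule — branch into ((!p5 -> !p5) && p2), !!p3  //  !((!p5 -> !p5) && p2), !p3.
          branch 2.1.1 (add ((!p5 -> !p5) && p2), !!p3):
            ((!p5 -> !p5) && p2): α-rule — add (!p5 -> !p5), p2.
            (!p5 -> !p5): β-rule — branch into !!p5  //  !p5.
              branch 2.1.1.1 (add !!p5):
                ○ open, literals {p2=T, p3=T, p4=T, p5=T}.
              branch 2.1.1.2 (add !p5):
                ○ open, literals {p2=T, p3=T, p4=T, p5=F}.
          branch 2.1.2 (add !((!p5 -> !p5) && p2), !p3):
            !((!p5 -> !p5) && p2): β-rule — branch into !(!p5 -> !p5)  //  !p2.
              branch 2.1.2.1 (add !(!p5 -> !p5)):
                !(!p5 -> !p5): α-rule — add !p5, !!p5.
                × closes — contains both p5 and !p5.
              branch 2.1.2.2 (add !p2):
                ○ open, literals {p2=F, p3=F, p4=T}.
      branch 2.2 (add (!(p1 && p4) || p3)):
        (!(p1 && p4) || p3): β-rule — branch into !(p1 && p4)  //  p3.
          branch 2.2.1 (add !(p1 && p4)):
            !(p1 && p4): β-rule — branch into !p1  //  !p4.
              branch 2.2.1.1 (add !p1):
                ○ open, literals {p1=F}.
              branch 2.2.1.2 (add !p4):
                ○ open, literals {p4=F}.
          branch 2.2.2 (add p3):
            ○ open, literals {p3=T}.
1 branch closed, 7 open.
Each open branch fixes some atoms; the unmentioned ones are free. Counting distinct full assignments: branch {p2=F} (p1, p3, p4, p5) contributes 16 new; branch {p2=T, p3=T, p4=T, p5=T} (p1) contributes 2 new; branch {p2=T, p3=T, p4=T, p5=F} (p1) contributes 2 new; branch {p2=F, p3=F, p4=T} (p1, p5) contributes 0 new; branch {p1=F} (p2, p3, p4, p5) contributes 6 new; branch {p4=F} (p1, p2, p3, p5) contributes 4 new; branch {p3=T} (p1, p2, p4, p5) contributes 0 new. Total: 30.

30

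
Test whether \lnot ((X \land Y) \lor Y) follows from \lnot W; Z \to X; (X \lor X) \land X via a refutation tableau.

No

Initial set: {T \lnot W; T (Z \to X); T ((X \lor X) \land X); F \lnot ((X \land Y) \lor Y)}.
T ((X \lor X) \land X): α-rule — add T (X \lor X), T X.
T (Z \to X): β-rule — branch into F Z  //  T X.
  branch 1 (add F Z):
    F \lnot ((X \land Y) \lor Y): β-rule — branch into T (X \land Y)  //  T Y.
      branch 1.1 (add T (X \land Y)):
        T (X \land Y): α-rule — add T X, T Y.
        T (X \lor X): β-rule — branch into T X  //  T X.
          branch 1.1.1 (add T X):
            ○ open, literals {W=0, X=1, Y=1, Z=0}.
          branch 1.1.2 (add T X):
            ○ open, literals {W=0, X=1, Y=1, Z=0}.
      branch 1.2 (add T Y):
        T (X \lor X): β-rule — branch into T X  //  T X.
          branch 1.2.1 (add T X):
            ○ open, literals {W=0, X=1, Y=1, Z=0}.
          branch 1.2.2 (add T X):
            ○ open, literals {W=0, X=1, Y=1, Z=0}.
  branch 2 (add T X):
    F \lnot ((X \land Y) \lor Y): β-rule — branch into T (X \land Y)  //  T Y.
      branch 2.1 (add T (X \land Y)):
        T (X \land Y): α-rule — add T X, T Y.
        T (X \lor X): β-rule — branch into T X  //  T X.
          branch 2.1.1 (add T X):
            ○ open, literals {W=0, X=1, Y=1}.
          branch 2.1.2 (add T X):
            ○ open, literals {W=0, X=1, Y=1}.
      branch 2.2 (add T Y):
        T (X \lor X): β-rule — branch into T X  //  T X.
          branch 2.2.1 (add T X):
            ○ open, literals {W=0, X=1, Y=1}.
          branch 2.2.2 (add T X):
            ○ open, literals {W=0, X=1, Y=1}.
0 branches closed, 8 open.
An open branch gives a countermodel: W=0, X=1, Y=1, Z=0 (unmentioned atoms arbitrary); the premises hold there but the conclusion fails.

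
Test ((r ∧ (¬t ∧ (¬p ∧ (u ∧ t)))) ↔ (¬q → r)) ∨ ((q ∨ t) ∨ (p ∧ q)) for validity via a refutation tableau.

Assume the negation and expand:
Initial set: {¬(((r ∧ (¬t ∧ (¬p ∧ (u ∧ t)))) ↔ (¬q → r)) ∨ ((q ∨ t) ∨ (p ∧ q)))}.
¬(((r ∧ (¬t ∧ (¬p ∧ (u ∧ t)))) ↔ (¬q → r)) ∨ ((q ∨ t) ∨ (p ∧ q))): α-rule — add ¬((r ∧ (¬t ∧ (¬p ∧ (u ∧ t)))) ↔ (¬q → r)), ¬((q ∨ t) ∨ (p ∧ q)).
¬((q ∨ t) ∨ (p ∧ q)): α-rule — add ¬(q ∨ t), ¬(p ∧ q).
¬(q ∨ t): α-rule — add ¬q, ¬t.
¬((r ∧ (¬t ∧ (¬p ∧ (u ∧ t)))) ↔ (¬q → r)): β-rule — branch into (r ∧ (¬t ∧ (¬p ∧ (u ∧ t)))), ¬(¬q → r)  //  ¬(r ∧ (¬t ∧ (¬p ∧ (u ∧ t)))), (¬q → r).
  branch 1 (add (r ∧ (¬t ∧ (¬p ∧ (u ∧ t)))), ¬(¬q → r)):
    (r ∧ (¬t ∧ (¬p ∧ (u ∧ t)))): α-rule — add r, (¬t ∧ (¬p ∧ (u ∧ t))).
    ¬(¬q → r): α-rule — add ¬q, ¬r.
    × closes — contains both r and ¬r.
  branch 2 (add ¬(r ∧ (¬t ∧ (¬p ∧ (u ∧ t)))), (¬q → r)):
    ¬(p ∧ q): β-rule — branch into ¬p  //  ¬q.
      branch 2.1 (add ¬p):
        ¬(r ∧ (¬t ∧ (¬p ∧ (u ∧ t)))): β-rule — branch into ¬r  //  ¬(¬t ∧ (¬p ∧ (u ∧ t))).
          branch 2.1.1 (add ¬r):
            (¬q → r): β-rule — branch into ¬¬q  //  r.
              branch 2.1.1.1 (add ¬¬q):
                × closes — contains both q and ¬q.
              branch 2.1.1.2 (add r):
                × closes — contains both r and ¬r.
          branch 2.1.2 (add ¬(¬t ∧ (¬p ∧ (u ∧ t)))):
            (¬q → r): β-rule — branch into ¬¬q  //  r.
              branch 2.1.2.1 (add ¬¬q):
                × closes — contains both q and ¬q.
              branch 2.1.2.2 (add r):
                ¬(¬t ∧ (¬p ∧ (u ∧ t))): β-rule — branch into ¬¬t  //  ¬(¬p ∧ (u ∧ t)).
                  branch 2.1.2.2.1 (add ¬¬t):
                    × closes — contains both t and ¬t.
                  branch 2.1.2.2.2 (add ¬(¬p ∧ (u ∧ t))):
                    ¬(¬p ∧ (u ∧ t)): β-rule — branch into ¬¬p  //  ¬(u ∧ t).
                      branch 2.1.2.2.2.1 (add ¬¬p):
                        × closes — contains both p and ¬p.
                      branch 2.1.2.2.2.2 (add ¬(u ∧ t)):
                        ¬(u ∧ t): β-rule — branch into ¬u  //  ¬t.
                          branch 2.1.2.2.2.2.1 (add ¬u):
                            ○ open, literals {p=0, q=0, r=1, t=0, u=0}.
                          branch 2.1.2.2.2.2.2 (add ¬t):
                            ○ open, literals {p=0, q=0, r=1, t=0}.
      branch 2.2 (add ¬q):
        ¬(r ∧ (¬t ∧ (¬p ∧ (u ∧ t)))): β-rule — branch into ¬r  //  ¬(¬t ∧ (¬p ∧ (u ∧ t))).
          branch 2.2.1 (add ¬r):
            (¬q → r): β-rule — branch into ¬¬q  //  r.
              branch 2.2.1.1 (add ¬¬q):
                × closes — contains both q and ¬q.
              branch 2.2.1.2 (add r):
                × closes — contains both r and ¬r.
          branch 2.2.2 (add ¬(¬t ∧ (¬p ∧ (u ∧ t)))):
            (¬q → r): β-rule — branch into ¬¬q  //  r.
              branch 2.2.2.1 (add ¬¬q):
                × closes — contains both q and ¬q.
              branch 2.2.2.2 (add r):
                ¬(¬t ∧ (¬p ∧ (u ∧ t))): β-rule — branch into ¬¬t  //  ¬(¬p ∧ (u ∧ t)).
                  branch 2.2.2.2.1 (add ¬¬t):
                    × closes — contains both t and ¬t.
                  branch 2.2.2.2.2 (add ¬(¬p ∧ (u ∧ t))):
                    ¬(¬p ∧ (u ∧ t)): β-rule — branch into ¬¬p  //  ¬(u ∧ t).
                      branch 2.2.2.2.2.1 (add ¬¬p):
                        ○ open, literals {p=1, q=0, r=1, t=0}.
                      branch 2.2.2.2.2.2 (add ¬(u ∧ t)):
                        ¬(u ∧ t): β-rule — branch into ¬u  //  ¬t.
                          branch 2.2.2.2.2.2.1 (add ¬u):
                            ○ open, literals {q=0, r=1, t=0, u=0}.
                          branch 2.2.2.2.2.2.2 (add ¬t):
                            ○ open, literals {q=0, r=1, t=0}.
10 branches closed, 5 open.
An open branch gives a countermodel: p=0, q=0, r=1, t=0, u=0 (unmentioned atoms arbitrary); under it the original formula is false.

Not valid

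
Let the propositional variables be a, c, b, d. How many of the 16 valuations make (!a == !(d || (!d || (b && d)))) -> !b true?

Initial set: {((!a == !(d || (!d || (b && d)))) -> !b)}.
((!a == !(d || (!d || (b && d)))) -> !b): β-rule — branch into !(!a == !(d || (!d || (b && d))))  //  !b.
  branch 1 (add !(!a == !(d || (!d || (b && d))))):
    !(!a == !(d || (!d || (b && d)))): β-rule — branch into !a, !!(d || (!d || (b && d)))  //  !!a, !(d || (!d || (b && d))).
      branch 1.1 (add !a, !!(d || (!d || (b && d)))):
        !!(d || (!d || (b && d))): β-rule — branch into d  //  (!d || (b && d)).
          branch 1.1.1 (add d):
            ○ open, literals {a=0, d=1}.
          branch 1.1.2 (add (!d || (b && d))):
            (!d || (b && d)): β-rule — branch into !d  //  (b && d).
              branch 1.1.2.1 (add !d):
                ○ open, literals {a=0, d=0}.
              branch 1.1.2.2 (add (b && d)):
                (b && d): α-rule — add b, d.
                ○ open, literals {a=0, b=1, d=1}.
      branch 1.2 (add !!a, !(d || (!d || (b && d)))):
        !(d || (!d || (b && d))): α-rule — add !d, !(!d || (b && d)).
        !(!d || (b && d)): α-rule — add !!d, !(b && d).
        × closes — contains both d and !d.
  branch 2 (add !b):
    ○ open, literals {b=0}.
1 branch closed, 4 open.
Each open branch fixes some atoms; the unmentioned ones are free. Counting distinct full assignments: branch {a=0, d=1} (c, b) contributes 4 new; branch {a=0, d=0} (c, b) contributes 4 new; branch {a=0, b=1, d=1} (c) contributes 0 new; branch {b=0} (a, c, d) contributes 4 new. Total: 12.

12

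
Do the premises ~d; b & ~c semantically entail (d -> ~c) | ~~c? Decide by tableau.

Yes

Initial set: {T ~d; T (b & ~c); F ((d -> ~c) | ~~c)}.
T (b & ~c): α-rule — add T b, T ~c.
F ((d -> ~c) | ~~c): α-rule — add F (d -> ~c), F ~~c.
F (d -> ~c): α-rule — add T d, F ~c.
× closes — contains both d and ~d.
All 1 branch closes.
Every branch closed, so the premises entail the conclusion.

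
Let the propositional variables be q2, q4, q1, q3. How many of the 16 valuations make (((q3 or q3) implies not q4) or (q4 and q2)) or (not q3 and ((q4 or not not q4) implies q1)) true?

14

Initial set: {T ((((q3 or q3) implies not q4) or (q4 and q2)) or (not q3 and ((q4 or not not q4) implies q1)))}.
T ((((q3 or q3) implies not q4) or (q4 and q2)) or (not q3 and ((q4 or not not q4) implies q1))): β-rule — branch into T (((q3 or q3) implies not q4) or (q4 and q2))  //  T (not q3 and ((q4 or not not q4) implies q1)).
  branch 1 (add T (((q3 or q3) implies not q4) or (q4 and q2))):
    T (((q3 or q3) implies not q4) or (q4 and q2)): β-rule — branch into T ((q3 or q3) implies not q4)  //  T (q4 and q2).
      branch 1.1 (add T ((q3 or q3) implies not q4)):
        T ((q3 or q3) implies not q4): β-rule — branch into F (q3 or q3)  //  T not q4.
          branch 1.1.1 (add F (q3 or q3)):
            F (q3 or q3): α-rule — add F q3, F q3.
            ○ open, literals {q3=false}.
          branch 1.1.2 (add T not q4):
            ○ open, literals {q4=false}.
      branch 1.2 (add T (q4 and q2)):
        T (q4 and q2): α-rule — add T q4, T q2.
        ○ open, literals {q2=true, q4=true}.
  branch 2 (add T (not q3 and ((q4 or not not q4) implies q1))):
    T (not q3 and ((q4 or not not q4) implies q1)): α-rule — add T not q3, T ((q4 or not not q4) implies q1).
    T ((q4 or not not q4) implies q1): β-rule — branch into F (q4 or not not q4)  //  T q1.
      branch 2.1 (add F (q4 or not not q4)):
        F (q4 or not not q4): α-rule — add F q4, F not not q4.
        F not not q4: drop double negation, giving F q4.
        ○ open, literals {q3=false, q4=false}.
      branch 2.2 (add T q1):
        ○ open, literals {q1=true, q3=false}.
0 branches closed, 5 open.
Each open branch fixes some atoms; the unmentioned ones are free. Counting distinct full assignments: branch {q3=false} (q2, q4, q1) contributes 8 new; branch {q4=false} (q2, q1, q3) contributes 4 new; branch {q2=true, q4=true} (q1, q3) contributes 2 new; branch {q3=false, q4=false} (q2, q1) contributes 0 new; branch {q1=true, q3=false} (q2, q4) contributes 0 new. Total: 14.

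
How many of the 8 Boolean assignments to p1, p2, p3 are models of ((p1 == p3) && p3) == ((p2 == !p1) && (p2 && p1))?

Initial set: {(((p1 == p3) && p3) == ((p2 == !p1) && (p2 && p1)))}.
(((p1 == p3) && p3) == ((p2 == !p1) && (p2 && p1))): β-rule — branch into ((p1 == p3) && p3), ((p2 == !p1) && (p2 && p1))  //  !((p1 == p3) && p3), !((p2 == !p1) && (p2 && p1)).
  branch 1 (add ((p1 == p3) && p3), ((p2 == !p1) && (p2 && p1))):
    ((p1 == p3) && p3): α-rule — add (p1 == p3), p3.
    ((p2 == !p1) && (p2 && p1)): α-rule — add (p2 == !p1), (p2 && p1).
    (p2 && p1): α-rule — add p2, p1.
    (p1 == p3): β-rule — branch into p1, p3  //  !p1, !p3.
      branch 1.1 (add p1, p3):
        (p2 == !p1): β-rule — branch into p2, !p1  //  !p2, !!p1.
          branch 1.1.1 (add p2, !p1):
            × closes — contains both p1 and !p1.
          branch 1.1.2 (add !p2, !!p1):
            × closes — contains both p2 and !p2.
      branch 1.2 (add !p1, !p3):
        × closes — contains both p1 and !p1.
  branch 2 (add !((p1 == p3) && p3), !((p2 == !p1) && (p2 && p1))):
    !((p1 == p3) && p3): β-rule — branch into !(p1 == p3)  //  !p3.
      branch 2.1 (add !(p1 == p3)):
        !((p2 == !p1) && (p2 && p1)): β-rule — branch into !(p2 == !p1)  //  !(p2 && p1).
          branch 2.1.1 (add !(p2 == !p1)):
            !(p1 == p3): β-rule — branch into p1, !p3  //  !p1, p3.
              branch 2.1.1.1 (add p1, !p3):
                !(p2 == !p1): β-rule — branch into p2, !!p1  //  !p2, !p1.
                  branch 2.1.1.1.1 (add p2, !!p1):
                    ○ open, literals {p1=true, p2=true, p3=false}.
                  branch 2.1.1.1.2 (add !p2, !p1):
                    × closes — contains both p1 and !p1.
              branch 2.1.1.2 (add !p1, p3):
                !(p2 == !p1): β-rule — branch into p2, !!p1  //  !p2, !p1.
                  branch 2.1.1.2.1 (add p2, !!p1):
                    × closes — contains both p1 and !p1.
                  branch 2.1.1.2.2 (add !p2, !p1):
                    ○ open, literals {p1=false, p2=false, p3=true}.
          branch 2.1.2 (add !(p2 && p1)):
            !(p1 == p3): β-rule — branch into p1, !p3  //  !p1, p3.
              branch 2.1.2.1 (add p1, !p3):
                !(p2 && p1): β-rule — branch into !p2  //  !p1.
                  branch 2.1.2.1.1 (add !p2):
                    ○ open, literals {p1=true, p2=false, p3=false}.
                  branch 2.1.2.1.2 (add !p1):
                    × closes — contains both p1 and !p1.
              branch 2.1.2.2 (add !p1, p3):
                !(p2 && p1): β-rule — branch into !p2  //  !p1.
                  branch 2.1.2.2.1 (add !p2):
                    ○ open, literals {p1=false, p2=false, p3=true}.
                  branch 2.1.2.2.2 (add !p1):
                    ○ open, literals {p1=false, p3=true}.
      branch 2.2 (add !p3):
        !((p2 == !p1) && (p2 && p1)): β-rule — branch into !(p2 == !p1)  //  !(p2 && p1).
          branch 2.2.1 (add !(p2 == !p1)):
            !(p2 == !p1): β-rule — branch into p2, !!p1  //  !p2, !p1.
              branch 2.2.1.1 (add p2, !!p1):
                ○ open, literals {p1=true, p2=true, p3=false}.
              branch 2.2.1.2 (add !p2, !p1):
                ○ open, literals {p1=false, p2=false, p3=false}.
          branch 2.2.2 (add !(p2 && p1)):
            !(p2 && p1): β-rule — branch into !p2  //  !p1.
              branch 2.2.2.1 (add !p2):
                ○ open, literals {p2=false, p3=false}.
              branch 2.2.2.2 (add !p1):
                ○ open, literals {p1=false, p3=false}.
6 branches closed, 9 open.
Each open branch fixes some atoms; the unmentioned ones are free. Counting distinct full assignments: branch {p1=true, p2=true, p3=false} (none free) contributes 1 new; branch {p1=false, p2=false, p3=true} (none free) contributes 1 new; branch {p1=true, p2=false, p3=false} (none free) contributes 1 new; branch {p1=false, p2=false, p3=true} (none free) contributes 0 new; branch {p1=false, p3=true} (p2) contributes 1 new; branch {p1=true, p2=true, p3=false} (none free) contributes 0 new; branch {p1=false, p2=false, p3=false} (none free) contributes 1 new; branch {p2=false, p3=false} (p1) contributes 0 new; branch {p1=false, p3=false} (p2) contributes 1 new. Total: 6.

6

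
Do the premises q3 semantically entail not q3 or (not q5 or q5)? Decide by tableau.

Initial set: {q3; not (not q3 or (not q5 or q5))}.
not (not q3 or (not q5 or q5)): α-rule — add not not q3, not (not q5 or q5).
not (not q5 or q5): α-rule — add not not q5, not q5.
× closes — contains both q5 and not q5.
All 1 branch closes.
Every branch closed, so the premises entail the conclusion.

Yes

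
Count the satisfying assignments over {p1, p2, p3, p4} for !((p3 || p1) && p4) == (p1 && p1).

Initial set: {(!((p3 || p1) && p4) == (p1 && p1))}.
(!((p3 || p1) && p4) == (p1 && p1)): β-rule — branch into !((p3 || p1) && p4), (p1 && p1)  //  !!((p3 || p1) && p4), !(p1 && p1).
  branch 1 (add !((p3 || p1) && p4), (p1 && p1)):
    (p1 && p1): α-rule — add p1, p1.
    !((p3 || p1) && p4): β-rule — branch into !(p3 || p1)  //  !p4.
      branch 1.1 (add !(p3 || p1)):
        !(p3 || p1): α-rule — add !p3, !p1.
        × closes — contains both p1 and !p1.
      branch 1.2 (add !p4):
        ○ open, literals {p1=true, p4=false}.
  branch 2 (add !!((p3 || p1) && p4), !(p1 && p1)):
    !!((p3 || p1) && p4): α-rule — add (p3 || p1), p4.
    !(p1 && p1): β-rule — branch into !p1  //  !p1.
      branch 2.1 (add !p1):
        (p3 || p1): β-rule — branch into p3  //  p1.
          branch 2.1.1 (add p3):
            ○ open, literals {p1=false, p3=true, p4=true}.
          branch 2.1.2 (add p1):
            × closes — contains both p1 and !p1.
      branch 2.2 (add !p1):
        (p3 || p1): β-rule — branch into p3  //  p1.
          branch 2.2.1 (add p3):
            ○ open, literals {p1=false, p3=true, p4=true}.
          branch 2.2.2 (add p1):
            × closes — contains both p1 and !p1.
3 branches closed, 3 open.
Each open branch fixes some atoms; the unmentioned ones are free. Counting distinct full assignments: branch {p1=true, p4=false} (p2, p3) contributes 4 new; branch {p1=false, p3=true, p4=true} (p2) contributes 2 new; branch {p1=false, p3=true, p4=true} (p2) contributes 0 new. Total: 6.

6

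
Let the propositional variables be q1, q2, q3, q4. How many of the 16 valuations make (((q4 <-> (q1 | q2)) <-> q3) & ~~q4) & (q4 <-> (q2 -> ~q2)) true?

Initial set: {((((q4 <-> (q1 | q2)) <-> q3) & ~~q4) & (q4 <-> (q2 -> ~q2)))}.
((((q4 <-> (q1 | q2)) <-> q3) & ~~q4) & (q4 <-> (q2 -> ~q2))): α-rule — add (((q4 <-> (q1 | q2)) <-> q3) & ~~q4), (q4 <-> (q2 -> ~q2)).
(((q4 <-> (q1 | q2)) <-> q3) & ~~q4): α-rule — add ((q4 <-> (q1 | q2)) <-> q3), ~~q4.
~~q4: drop double negation, giving q4.
(q4 <-> (q2 -> ~q2)): β-rule — branch into q4, (q2 -> ~q2)  //  ~q4, ~(q2 -> ~q2).
  branch 1 (add q4, (q2 -> ~q2)):
    ((q4 <-> (q1 | q2)) <-> q3): β-rule — branch into (q4 <-> (q1 | q2)), q3  //  ~(q4 <-> (q1 | q2)), ~q3.
      branch 1.1 (add (q4 <-> (q1 | q2)), q3):
        (q2 -> ~q2): β-rule — branch into ~q2  //  ~q2.
          branch 1.1.1 (add ~q2):
            (q4 <-> (q1 | q2)): β-rule — branch into q4, (q1 | q2)  //  ~q4, ~(q1 | q2).
              branch 1.1.1.1 (add q4, (q1 | q2)):
                (q1 | q2): β-rule — branch into q1  //  q2.
                  branch 1.1.1.1.1 (add q1):
                    ○ open, literals {q1=true, q2=false, q3=true, q4=true}.
                  branch 1.1.1.1.2 (add q2):
                    × closes — contains both q2 and ~q2.
              branch 1.1.1.2 (add ~q4, ~(q1 | q2)):
                × closes — contains both q4 and ~q4.
          branch 1.1.2 (add ~q2):
            (q4 <-> (q1 | q2)): β-rule — branch into q4, (q1 | q2)  //  ~q4, ~(q1 | q2).
              branch 1.1.2.1 (add q4, (q1 | q2)):
                (q1 | q2): β-rule — branch into q1  //  q2.
                  branch 1.1.2.1.1 (add q1):
                    ○ open, literals {q1=true, q2=false, q3=true, q4=true}.
                  branch 1.1.2.1.2 (add q2):
                    × closes — contains both q2 and ~q2.
              branch 1.1.2.2 (add ~q4, ~(q1 | q2)):
                × closes — contains both q4 and ~q4.
      branch 1.2 (add ~(q4 <-> (q1 | q2)), ~q3):
        (q2 -> ~q2): β-rule — branch into ~q2  //  ~q2.
          branch 1.2.1 (add ~q2):
            ~(q4 <-> (q1 | q2)): β-rule — branch into q4, ~(q1 | q2)  //  ~q4, (q1 | q2).
              branch 1.2.1.1 (add q4, ~(q1 | q2)):
                ~(q1 | q2): α-rule — add ~q1, ~q2.
                ○ open, literals {q1=false, q2=false, q3=false, q4=true}.
              branch 1.2.1.2 (add ~q4, (q1 | q2)):
                × closes — contains both q4 and ~q4.
          branch 1.2.2 (add ~q2):
            ~(q4 <-> (q1 | q2)): β-rule — branch into q4, ~(q1 | q2)  //  ~q4, (q1 | q2).
              branch 1.2.2.1 (add q4, ~(q1 | q2)):
                ~(q1 | q2): α-rule — add ~q1, ~q2.
                ○ open, literals {q1=false, q2=false, q3=false, q4=true}.
              branch 1.2.2.2 (add ~q4, (q1 | q2)):
                × closes — contains both q4 and ~q4.
  branch 2 (add ~q4, ~(q2 -> ~q2)):
    × closes — contains both q4 and ~q4.
7 branches closed, 4 open.
Each open branch fixes some atoms; the unmentioned ones are free. Counting distinct full assignments: branch {q1=true, q2=false, q3=true, q4=true} (none free) contributes 1 new; branch {q1=true, q2=false, q3=true, q4=true} (none free) contributes 0 new; branch {q1=false, q2=false, q3=false, q4=true} (none free) contributes 1 new; branch {q1=false, q2=false, q3=false, q4=true} (none free) contributes 0 new. Total: 2.

2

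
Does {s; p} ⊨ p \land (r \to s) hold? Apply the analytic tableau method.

Initial set: {T s; T p; F (p \land (r \to s))}.
F (p \land (r \to s)): β-rule — branch into F p  //  F (r \to s).
  branch 1 (add F p):
    × closes — contains both p and \lnot p.
  branch 2 (add F (r \to s)):
    F (r \to s): α-rule — add T r, F s.
    × closes — contains both s and \lnot s.
All 2 branches close.
Every branch closed, so the premises entail the conclusion.

Yes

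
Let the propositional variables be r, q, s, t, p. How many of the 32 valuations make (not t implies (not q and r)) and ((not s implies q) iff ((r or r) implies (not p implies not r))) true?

12

Initial set: {((not t implies (not q and r)) and ((not s implies q) iff ((r or r) implies (not p implies not r))))}.
((not t implies (not q and r)) and ((not s implies q) iff ((r or r) implies (not p implies not r)))): α-rule — add (not t implies (not q and r)), ((not s implies q) iff ((r or r) implies (not p implies not r))).
(not t implies (not q and r)): β-rule — branch into not not t  //  (not q and r).
  branch 1 (add not not t):
    ((not s implies q) iff ((r or r) implies (not p implies not r))): β-rule — branch into (not s implies q), ((r or r) implies (not p implies not r))  //  not (not s implies q), not ((r or r) implies (not p implies not r)).
      branch 1.1 (add (not s implies q), ((r or r) implies (not p implies not r))):
        (not s implies q): β-rule — branch into not not s  //  q.
          branch 1.1.1 (add not not s):
            ((r or r) implies (not p implies not r)): β-rule — branch into not (r or r)  //  (not p implies not r).
              branch 1.1.1.1 (add not (r or r)):
                not (r or r): α-rule — add not r, not r.
                ○ open, literals {r=0, s=1, t=1}.
              branch 1.1.1.2 (add (not p implies not r)):
                (not p implies not r): β-rule — branch into not not p  //  not r.
                  branch 1.1.1.2.1 (add not not p):
                    ○ open, literals {p=1, s=1, t=1}.
                  branch 1.1.1.2.2 (add not r):
                    ○ open, literals {r=0, s=1, t=1}.
          branch 1.1.2 (add q):
            ((r or r) implies (not p implies not r)): β-rule — branch into not (r or r)  //  (not p implies not r).
              branch 1.1.2.1 (add not (r or r)):
                not (r or r): α-rule — add not r, not r.
                ○ open, literals {q=1, r=0, t=1}.
              branch 1.1.2.2 (add (not p implies not r)):
                (not p implies not r): β-rule — branch into not not p  //  not r.
                  branch 1.1.2.2.1 (add not not p):
                    ○ open, literals {p=1, q=1, t=1}.
                  branch 1.1.2.2.2 (add not r):
                    ○ open, literals {q=1, r=0, t=1}.
      branch 1.2 (add not (not s implies q), not ((r or r) implies (not p implies not r))):
        not (not s implies q): α-rule — add not s, not q.
        not ((r or r) implies (not p implies not r)): α-rule — add (r or r), not (not p implies not r).
        not (not p implies not r): α-rule — add not p, not not r.
        (r or r): β-rule — branch into r  //  r.
          branch 1.2.1 (add r):
            ○ open, literals {p=0, q=0, r=1, s=0, t=1}.
          branch 1.2.2 (add r):
            ○ open, literals {p=0, q=0, r=1, s=0, t=1}.
  branch 2 (add (not q and r)):
    (not q and r): α-rule — add not q, r.
    ((not s implies q) iff ((r or r) implies (not p implies not r))): β-rule — branch into (not s implies q), ((r or r) implies (not p implies not r))  //  not (not s implies q), not ((r or r) implies (not p implies not r)).
      branch 2.1 (add (not s implies q), ((r or r) implies (not p implies not r))):
        (not s implies q): β-rule — branch into not not s  //  q.
          branch 2.1.1 (add not not s):
            ((r or r) implies (not p implies not r)): β-rule — branch into not (r or r)  //  (not p implies not r).
              branch 2.1.1.1 (add not (r or r)):
                not (r or r): α-rule — add not r, not r.
                × closes — contains both r and not r.
              branch 2.1.1.2 (add (not p implies not r)):
                (not p implies not r): β-rule — branch into not not p  //  not r.
                  branch 2.1.1.2.1 (add not not p):
                    ○ open, literals {p=1, q=0, r=1, s=1}.
                  branch 2.1.1.2.2 (add not r):
                    × closes — contains both r and not r.
          branch 2.1.2 (add q):
            × closes — contains both q and not q.
      branch 2.2 (add not (not s implies q), not ((r or r) implies (not p implies not r))):
        not (not s implies q): α-rule — add not s, not q.
        not ((r or r) implies (not p implies not r)): α-rule — add (r or r), not (not p implies not r).
        not (not p implies not r): α-rule — add not p, not not r.
        (r or r): β-rule — branch into r  //  r.
          branch 2.2.1 (add r):
            ○ open, literals {p=0, q=0, r=1, s=0}.
          branch 2.2.2 (add r):
            ○ open, literals {p=0, q=0, r=1, s=0}.
3 branches closed, 11 open.
Each open branch fixes some atoms; the unmentioned ones are free. Counting distinct full assignments: branch {r=0, s=1, t=1} (q, p) contributes 4 new; branch {p=1, s=1, t=1} (r, q) contributes 2 new; branch {r=0, s=1, t=1} (q, p) contributes 0 new; branch {q=1, r=0, t=1} (s, p) contributes 2 new; branch {p=1, q=1, t=1} (r, s) contributes 1 new; branch {q=1, r=0, t=1} (s, p) contributes 0 new; branch {p=0, q=0, r=1, s=0, t=1} (none free) contributes 1 new; branch {p=0, q=0, r=1, s=0, t=1} (none free) contributes 0 new; branch {p=1, q=0, r=1, s=1} (t) contributes 1 new; branch {p=0, q=0, r=1, s=0} (t) contributes 1 new; branch {p=0, q=0, r=1, s=0} (t) contributes 0 new. Total: 12.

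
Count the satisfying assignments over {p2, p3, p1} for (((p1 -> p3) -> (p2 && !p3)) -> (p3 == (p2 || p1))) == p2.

Initial set: {((((p1 -> p3) -> (p2 && !p3)) -> (p3 == (p2 || p1))) == p2)}.
((((p1 -> p3) -> (p2 && !p3)) -> (p3 == (p2 || p1))) == p2): β-rule — branch into (((p1 -> p3) -> (p2 && !p3)) -> (p3 == (p2 || p1))), p2  //  !(((p1 -> p3) -> (p2 && !p3)) -> (p3 == (p2 || p1))), !p2.
  branch 1 (add (((p1 -> p3) -> (p2 && !p3)) -> (p3 == (p2 || p1))), p2):
    (((p1 -> p3) -> (p2 && !p3)) -> (p3 == (p2 || p1))): β-rule — branch into !((p1 -> p3) -> (p2 && !p3))  //  (p3 == (p2 || p1)).
      branch 1.1 (add !((p1 -> p3) -> (p2 && !p3))):
        !((p1 -> p3) -> (p2 && !p3)): α-rule — add (p1 -> p3), !(p2 && !p3).
        (p1 -> p3): β-rule — branch into !p1  //  p3.
          branch 1.1.1 (add !p1):
            !(p2 && !p3): β-rule — branch into !p2  //  !!p3.
              branch 1.1.1.1 (add !p2):
                × closes — contains both p2 and !p2.
              branch 1.1.1.2 (add !!p3):
                ○ open, literals {p1=false, p2=true, p3=true}.
          branch 1.1.2 (add p3):
            !(p2 && !p3): β-rule — branch into !p2  //  !!p3.
              branch 1.1.2.1 (add !p2):
                × closes — contains both p2 and !p2.
              branch 1.1.2.2 (add !!p3):
                ○ open, literals {p2=true, p3=true}.
      branch 1.2 (add (p3 == (p2 || p1))):
        (p3 == (p2 || p1)): β-rule — branch into p3, (p2 || p1)  //  !p3, !(p2 || p1).
          branch 1.2.1 (add p3, (p2 || p1)):
            (p2 || p1): β-rule — branch into p2  //  p1.
              branch 1.2.1.1 (add p2):
                ○ open, literals {p2=true, p3=true}.
              branch 1.2.1.2 (add p1):
                ○ open, literals {p1=true, p2=true, p3=true}.
          branch 1.2.2 (add !p3, !(p2 || p1)):
            !(p2 || p1): α-rule — add !p2, !p1.
            × closes — contains both p2 and !p2.
  branch 2 (add !(((p1 -> p3) -> (p2 && !p3)) -> (p3 == (p2 || p1))), !p2):
    !(((p1 -> p3) -> (p2 && !p3)) -> (p3 == (p2 || p1))): α-rule — add ((p1 -> p3) -> (p2 && !p3)), !(p3 == (p2 || p1)).
    ((p1 -> p3) -> (p2 && !p3)): β-rule — branch into !(p1 -> p3)  //  (p2 && !p3).
      branch 2.1 (add !(p1 -> p3)):
        !(p1 -> p3): α-rule — add p1, !p3.
        !(p3 == (p2 || p1)): β-rule — branch into p3, !(p2 || p1)  //  !p3, (p2 || p1).
          branch 2.1.1 (add p3, !(p2 || p1)):
            × closes — contains both p3 and !p3.
          branch 2.1.2 (add !p3, (p2 || p1)):
            (p2 || p1): β-rule — branch into p2  //  p1.
              branch 2.1.2.1 (add p2):
                × closes — contains both p2 and !p2.
              branch 2.1.2.2 (add p1):
                ○ open, literals {p1=true, p2=false, p3=false}.
      branch 2.2 (add (p2 && !p3)):
        (p2 && !p3): α-rule — add p2, !p3.
        × closes — contains both p2 and !p2.
6 branches closed, 5 open.
Each open branch fixes some atoms; the unmentioned ones are free. Counting distinct full assignments: branch {p1=false, p2=true, p3=true} (none free) contributes 1 new; branch {p2=true, p3=true} (p1) contributes 1 new; branch {p2=true, p3=true} (p1) contributes 0 new; branch {p1=true, p2=true, p3=true} (none free) contributes 0 new; branch {p1=true, p2=false, p3=false} (none free) contributes 1 new. Total: 3.

3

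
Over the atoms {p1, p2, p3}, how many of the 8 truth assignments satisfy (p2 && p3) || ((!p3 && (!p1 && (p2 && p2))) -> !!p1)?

7

Initial set: {((p2 && p3) || ((!p3 && (!p1 && (p2 && p2))) -> !!p1))}.
((p2 && p3) || ((!p3 && (!p1 && (p2 && p2))) -> !!p1)): β-rule — branch into (p2 && p3)  //  ((!p3 && (!p1 && (p2 && p2))) -> !!p1).
  branch 1 (add (p2 && p3)):
    (p2 && p3): α-rule — add p2, p3.
    ○ open, literals {p2=T, p3=T}.
  branch 2 (add ((!p3 && (!p1 && (p2 && p2))) -> !!p1)):
    ((!p3 && (!p1 && (p2 && p2))) -> !!p1): β-rule — branch into !(!p3 && (!p1 && (p2 && p2)))  //  !!p1.
      branch 2.1 (add !(!p3 && (!p1 && (p2 && p2)))):
        !(!p3 && (!p1 && (p2 && p2))): β-rule — branch into !!p3  //  !(!p1 && (p2 && p2)).
          branch 2.1.1 (add !!p3):
            ○ open, literals {p3=T}.
          branch 2.1.2 (add !(!p1 && (p2 && p2))):
            !(!p1 && (p2 && p2)): β-rule — branch into !!p1  //  !(p2 && p2).
              branch 2.1.2.1 (add !!p1):
                ○ open, literals {p1=T}.
              branch 2.1.2.2 (add !(p2 && p2)):
                !(p2 && p2): β-rule — branch into !p2  //  !p2.
                  branch 2.1.2.2.1 (add !p2):
                    ○ open, literals {p2=F}.
                  branch 2.1.2.2.2 (add !p2):
                    ○ open, literals {p2=F}.
      branch 2.2 (add !!p1):
        !!p1: drop double negation, giving p1.
        ○ open, literals {p1=T}.
0 branches closed, 6 open.
Each open branch fixes some atoms; the unmentioned ones are free. Counting distinct full assignments: branch {p2=T, p3=T} (p1) contributes 2 new; branch {p3=T} (p1, p2) contributes 2 new; branch {p1=T} (p2, p3) contributes 2 new; branch {p2=F} (p1, p3) contributes 1 new; branch {p2=F} (p1, p3) contributes 0 new; branch {p1=T} (p2, p3) contributes 0 new. Total: 7.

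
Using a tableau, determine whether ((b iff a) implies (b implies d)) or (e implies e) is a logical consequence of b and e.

Initial set: {(b and e); not (((b iff a) implies (b implies d)) or (e implies e))}.
(b and e): α-rule — add b, e.
not (((b iff a) implies (b implies d)) or (e implies e)): α-rule — add not ((b iff a) implies (b implies d)), not (e implies e).
not ((b iff a) implies (b implies d)): α-rule — add (b iff a), not (b implies d).
not (e implies e): α-rule — add e, not e.
× closes — contains both e and not e.
All 1 branch closes.
Every branch closed, so the premises entail the conclusion.

Yes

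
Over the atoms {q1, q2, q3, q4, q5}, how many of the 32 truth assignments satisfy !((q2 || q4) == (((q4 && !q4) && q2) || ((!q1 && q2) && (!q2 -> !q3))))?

16

Initial set: {T !((q2 || q4) == (((q4 && !q4) && q2) || ((!q1 && q2) && (!q2 -> !q3))))}.
T !((q2 || q4) == (((q4 && !q4) && q2) || ((!q1 && q2) && (!q2 -> !q3)))): β-rule — branch into T (q2 || q4), F (((q4 && !q4) && q2) || ((!q1 && q2) && (!q2 -> !q3)))  //  F (q2 || q4), T (((q4 && !q4) && q2) || ((!q1 && q2) && (!q2 -> !q3))).
  branch 1 (add T (q2 || q4), F (((q4 && !q4) && q2) || ((!q1 && q2) && (!q2 -> !q3)))):
    F (((q4 && !q4) && q2) || ((!q1 && q2) && (!q2 -> !q3))): α-rule — add F ((q4 && !q4) && q2), F ((!q1 && q2) && (!q2 -> !q3)).
    T (q2 || q4): β-rule — branch into T q2  //  T q4.
      branch 1.1 (add T q2):
        F ((q4 && !q4) && q2): β-rule — branch into F (q4 && !q4)  //  F q2.
          branch 1.1.1 (add F (q4 && !q4)):
            F ((!q1 && q2) && (!q2 -> !q3)): β-rule — branch into F (!q1 && q2)  //  F (!q2 -> !q3).
              branch 1.1.1.1 (add F (!q1 && q2)):
                F (q4 && !q4): β-rule — branch into F q4  //  F !q4.
                  branch 1.1.1.1.1 (add F q4):
                    F (!q1 && q2): β-rule — branch into F !q1  //  F q2.
                      branch 1.1.1.1.1.1 (add F !q1):
                        ○ open, literals {q1=T, q2=T, q4=F}.
                      branch 1.1.1.1.1.2 (add F q2):
                        × closes — contains both q2 and !q2.
                  branch 1.1.1.1.2 (add F !q4):
                    F (!q1 && q2): β-rule — branch into F !q1  //  F q2.
                      branch 1.1.1.1.2.1 (add F !q1):
                        ○ open, literals {q1=T, q2=T, q4=T}.
                      branch 1.1.1.1.2.2 (add F q2):
                        × closes — contains both q2 and !q2.
              branch 1.1.1.2 (add F (!q2 -> !q3)):
                F (!q2 -> !q3): α-rule — add T !q2, F !q3.
                × closes — contains both q2 and !q2.
          branch 1.1.2 (add F q2):
            × closes — contains both q2 and !q2.
      branch 1.2 (add T q4):
        F ((q4 && !q4) && q2): β-rule — branch into F (q4 && !q4)  //  F q2.
          branch 1.2.1 (add F (q4 && !q4)):
            F ((!q1 && q2) && (!q2 -> !q3)): β-rule — branch into F (!q1 && q2)  //  F (!q2 -> !q3).
              branch 1.2.1.1 (add F (!q1 && q2)):
                F (q4 && !q4): β-rule — branch into F q4  //  F !q4.
                  branch 1.2.1.1.1 (add F q4):
                    × closes — contains both q4 and !q4.
                  branch 1.2.1.1.2 (add F !q4):
                    F (!q1 && q2): β-rule — branch into F !q1  //  F q2.
                      branch 1.2.1.1.2.1 (add F !q1):
                        ○ open, literals {q1=T, q4=T}.
                      branch 1.2.1.1.2.2 (add F q2):
                        ○ open, literals {q2=F, q4=T}.
              branch 1.2.1.2 (add F (!q2 -> !q3)):
                F (!q2 -> !q3): α-rule — add T !q2, F !q3.
                F (q4 && !q4): β-rule — branch into F q4  //  F !q4.
                  branch 1.2.1.2.1 (add F q4):
                    × closes — contains both q4 and !q4.
                  branch 1.2.1.2.2 (add F !q4):
                    ○ open, literals {q2=F, q3=T, q4=T}.
          branch 1.2.2 (add F q2):
            F ((!q1 && q2) && (!q2 -> !q3)): β-rule — branch into F (!q1 && q2)  //  F (!q2 -> !q3).
              branch 1.2.2.1 (add F (!q1 && q2)):
                F (!q1 && q2): β-rule — branch into F !q1  //  F q2.
                  branch 1.2.2.1.1 (add F !q1):
                    ○ open, literals {q1=T, q2=F, q4=T}.
                  branch 1.2.2.1.2 (add F q2):
                    ○ open, literals {q2=F, q4=T}.
              branch 1.2.2.2 (add F (!q2 -> !q3)):
                F (!q2 -> !q3): α-rule — add T !q2, F !q3.
                ○ open, literals {q2=F, q3=T, q4=T}.
  branch 2 (add F (q2 || q4), T (((q4 && !q4) && q2) || ((!q1 && q2) && (!q2 -> !q3)))):
    F (q2 || q4): α-rule — add F q2, F q4.
    T (((q4 && !q4) && q2) || ((!q1 && q2) && (!q2 -> !q3))): β-rule — branch into T ((q4 && !q4) && q2)  //  T ((!q1 && q2) && (!q2 -> !q3)).
      branch 2.1 (add T ((q4 && !q4) && q2)):
        T ((q4 && !q4) && q2): α-rule — add T (q4 && !q4), T q2.
        × closes — contains both q2 and !q2.
      branch 2.2 (add T ((!q1 && q2) && (!q2 -> !q3))):
        T ((!q1 && q2) && (!q2 -> !q3)): α-rule — add T (!q1 && q2), T (!q2 -> !q3).
        T (!q1 && q2): α-rule — add T !q1, T q2.
        × closes — contains both q2 and !q2.
8 branches closed, 8 open.
Each open branch fixes some atoms; the unmentioned ones are free. Counting distinct full assignments: branch {q1=T, q2=T, q4=F} (q3, q5) contributes 4 new; branch {q1=T, q2=T, q4=T} (q3, q5) contributes 4 new; branch {q1=T, q4=T} (q2, q3, q5) contributes 4 new; branch {q2=F, q4=T} (q1, q3, q5) contributes 4 new; branch {q2=F, q3=T, q4=T} (q1, q5) contributes 0 new; branch {q1=T, q2=F, q4=T} (q3, q5) contributes 0 new; branch {q2=F, q4=T} (q1, q3, q5) contributes 0 new; branch {q2=F, q3=T, q4=T} (q1, q5) contributes 0 new. Total: 16.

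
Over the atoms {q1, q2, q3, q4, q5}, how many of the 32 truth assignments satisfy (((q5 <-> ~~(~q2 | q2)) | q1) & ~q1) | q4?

20

Initial set: {T ((((q5 <-> ~~(~q2 | q2)) | q1) & ~q1) | q4)}.
T ((((q5 <-> ~~(~q2 | q2)) | q1) & ~q1) | q4): β-rule — branch into T (((q5 <-> ~~(~q2 | q2)) | q1) & ~q1)  //  T q4.
  branch 1 (add T (((q5 <-> ~~(~q2 | q2)) | q1) & ~q1)):
    T (((q5 <-> ~~(~q2 | q2)) | q1) & ~q1): α-rule — add T ((q5 <-> ~~(~q2 | q2)) | q1), T ~q1.
    T ((q5 <-> ~~(~q2 | q2)) | q1): β-rule — branch into T (q5 <-> ~~(~q2 | q2))  //  T q1.
      branch 1.1 (add T (q5 <-> ~~(~q2 | q2))):
        T (q5 <-> ~~(~q2 | q2)): β-rule — branch into T q5, T ~~(~q2 | q2)  //  F q5, F ~~(~q2 | q2).
          branch 1.1.1 (add T q5, T ~~(~q2 | q2)):
            T ~~(~q2 | q2): drop double negation, giving T (~q2 | q2).
            T (~q2 | q2): β-rule — branch into T ~q2  //  T q2.
              branch 1.1.1.1 (add T ~q2):
                ○ open, literals {q1=F, q2=F, q5=T}.
              branch 1.1.1.2 (add T q2):
                ○ open, literals {q1=F, q2=T, q5=T}.
          branch 1.1.2 (add F q5, F ~~(~q2 | q2)):
            F ~~(~q2 | q2): drop double negation, giving F (~q2 | q2).
            F (~q2 | q2): α-rule — add F ~q2, F q2.
            × closes — contains both q2 and ~q2.
      branch 1.2 (add T q1):
        × closes — contains both q1 and ~q1.
  branch 2 (add T q4):
    ○ open, literals {q4=T}.
2 branches closed, 3 open.
Each open branch fixes some atoms; the unmentioned ones are free. Counting distinct full assignments: branch {q1=F, q2=F, q5=T} (q3, q4) contributes 4 new; branch {q1=F, q2=T, q5=T} (q3, q4) contributes 4 new; branch {q4=T} (q1, q2, q3, q5) contributes 12 new. Total: 20.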